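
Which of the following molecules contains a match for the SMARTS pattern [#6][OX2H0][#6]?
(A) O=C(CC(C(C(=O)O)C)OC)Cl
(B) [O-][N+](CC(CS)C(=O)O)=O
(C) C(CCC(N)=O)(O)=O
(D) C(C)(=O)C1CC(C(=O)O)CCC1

[#6][OX2H0][#6] describes an aliphatic oxygen bridging two carbons with no H on the oxygen (an ether).
(A) contains a methoxy ether (-OCH3), which satisfies every atom and bond constraint.
(B) has a carboxylic acid group (-C(=O)OH) but the -OH oxygen has H1; the =O is OX1, not OX2.
(C) has a carboxylic acid group (-C(=O)OH) but the -OH oxygen has H1; the =O is OX1, not OX2.
(D) has a carboxylic acid group (-C(=O)OH) but the -OH oxygen has H1; the =O is OX1, not OX2.
So the answer is (A).

A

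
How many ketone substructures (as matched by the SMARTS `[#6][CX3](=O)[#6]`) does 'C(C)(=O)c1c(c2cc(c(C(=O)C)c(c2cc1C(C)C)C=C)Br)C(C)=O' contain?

[#6][CX3](=O)[#6] is the SMARTS for a ketone: a carbonyl carbon (no H) flanked by two carbons.
The molecule carries 3 separate instances of an acetyl/ketone group (-C(=O)CH3) meeting every constraint; each maps to a distinct set of atoms, giving 3 matches.

3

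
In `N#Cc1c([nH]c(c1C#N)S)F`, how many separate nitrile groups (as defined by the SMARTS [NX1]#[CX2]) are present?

2

[NX1]#[CX2] is the SMARTS for a nitrile: a nitrogen triple-bonded to a two-connected carbon.
The molecule carries 2 separate instances of a nitrile (-C#N) meeting every constraint; each maps to a distinct set of atoms, giving 2 matches.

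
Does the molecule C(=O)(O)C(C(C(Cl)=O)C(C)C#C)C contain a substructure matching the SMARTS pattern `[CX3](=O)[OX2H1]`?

The pattern [CX3](=O)[OX2H1] describes an sp2 carbon double-bonded to O and single-bonded to an -OH oxygen — a carboxylic acid.
The molecule carries a carboxylic acid group (-C(=O)OH), whose atoms satisfy every constraint of the query, so the pattern matches.

Yes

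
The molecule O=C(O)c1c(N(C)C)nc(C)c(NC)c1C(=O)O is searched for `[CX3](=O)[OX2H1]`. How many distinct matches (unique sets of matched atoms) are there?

2

[CX3](=O)[OX2H1] is the SMARTS for a carboxylic acid: an sp2 carbon double-bonded to O and single-bonded to an -OH oxygen.
The molecule carries 2 separate instances of a carboxylic acid group (-C(=O)OH) meeting every constraint; each maps to a distinct set of atoms, giving 2 matches.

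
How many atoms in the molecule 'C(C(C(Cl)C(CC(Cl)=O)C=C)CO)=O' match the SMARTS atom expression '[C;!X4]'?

Check the 14 heavy atoms by environment: 5× C (X4) → no; 2× Cl (X1) → no; 4× C (X3) → match; 2× O (X1) → no; 1× O (X2) → no.
That gives 4 matching atoms.

4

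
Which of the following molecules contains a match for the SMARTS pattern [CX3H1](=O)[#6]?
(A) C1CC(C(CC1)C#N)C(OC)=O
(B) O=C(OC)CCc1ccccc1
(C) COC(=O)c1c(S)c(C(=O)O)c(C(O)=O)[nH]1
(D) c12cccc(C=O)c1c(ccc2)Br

D

[CX3H1](=O)[#6] describes an sp2 carbon with one H, double-bonded to O and single-bonded to carbon (an aldehyde).
(A) has a methyl-ester group (-C(=O)OCH3) but the carbonyl carbon has H0, not H1.
(B) has a methyl-ester group (-C(=O)OCH3) but the carbonyl carbon has H0, not H1.
(C) has a carboxylic acid group (-C(=O)OH) but the carbonyl carbon has H0 and is bonded to O, not H1.
(D) contains an aldehyde (-CHO), which satisfies every atom and bond constraint.
So the answer is (D).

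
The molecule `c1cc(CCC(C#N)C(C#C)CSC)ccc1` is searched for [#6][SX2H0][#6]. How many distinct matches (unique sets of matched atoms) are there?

1

[#6][SX2H0][#6] is the SMARTS for a thioether: an aliphatic sulfur bridging two carbons with no H on the sulfur.
Exactly one fragment in the molecule meets all constraints, giving 1 match.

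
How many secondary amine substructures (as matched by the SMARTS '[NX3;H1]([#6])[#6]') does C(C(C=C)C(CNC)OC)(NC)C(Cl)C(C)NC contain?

[NX3;H1]([#6])[#6] is the SMARTS for a secondary amine: a trivalent nitrogen with one H, bonded to two carbons.
The molecule carries 3 separate instances of an N-methylamino group (-NHCH3) meeting every constraint; each maps to a distinct set of atoms, giving 3 matches.

3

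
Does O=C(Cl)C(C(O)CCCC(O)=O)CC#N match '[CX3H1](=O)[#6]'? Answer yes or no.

The pattern [CX3H1](=O)[#6] describes an sp2 carbon with one H, double-bonded to O and single-bonded to carbon — an aldehyde.
The closest candidate here is a carboxylic acid group (-C(=O)OH), but the carbonyl carbon has H0 and is bonded to O, not H1. No other fragment satisfies the full query, so there is no match.

No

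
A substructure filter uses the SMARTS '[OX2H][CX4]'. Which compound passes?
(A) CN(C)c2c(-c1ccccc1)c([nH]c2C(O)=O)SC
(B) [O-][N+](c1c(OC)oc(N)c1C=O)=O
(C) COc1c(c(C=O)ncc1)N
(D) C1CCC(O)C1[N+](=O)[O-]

[OX2H][CX4] describes a hydroxyl oxygen bound to an sp3 (X4) carbon (an aliphatic alcohol).
(A) has a carboxylic acid group (-C(=O)OH) but the -OH is on a CX3 carbonyl carbon, not a CX4 carbon.
(B) has a methoxy ether (-OCH3) but the oxygen has H0 (ether), not H1.
(C) has a methoxy ether (-OCH3) but the oxygen has H0 (ether), not H1.
(D) contains a hydroxyl group (-OH), which satisfies every atom and bond constraint.
So the answer is (D).

D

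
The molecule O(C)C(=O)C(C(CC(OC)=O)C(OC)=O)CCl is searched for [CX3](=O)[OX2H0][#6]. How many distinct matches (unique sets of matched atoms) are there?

[CX3](=O)[OX2H0][#6] is the SMARTS for an ester: a carbonyl carbon bonded to an oxygen that is itself bonded to carbon (no H on that O).
The molecule carries 3 separate instances of a methyl-ester group (-C(=O)OCH3) meeting every constraint; each maps to a distinct set of atoms, giving 3 matches.

3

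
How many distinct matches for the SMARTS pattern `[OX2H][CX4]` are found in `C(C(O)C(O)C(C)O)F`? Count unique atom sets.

3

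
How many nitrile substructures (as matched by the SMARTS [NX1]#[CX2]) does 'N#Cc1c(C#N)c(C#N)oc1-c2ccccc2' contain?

[NX1]#[CX2] is the SMARTS for a nitrile: a nitrogen triple-bonded to a two-connected carbon.
The molecule carries 3 separate instances of a nitrile (-C#N) meeting every constraint; each maps to a distinct set of atoms, giving 3 matches.

3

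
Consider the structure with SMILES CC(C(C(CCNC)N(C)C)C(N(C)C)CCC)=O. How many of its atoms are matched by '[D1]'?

8

The query [D1] means: atom with exactly one heavy-atom neighbour (degree 1).
Check the 19 heavy atoms by environment: 4× C (D2) → no; 4× C (D3) → no; 2× N (D3) → no; 7× C (D1) → match; 1× O (D1) → match; 1× N (D2) → no.
Summing the matching environments: 7 + 1 = 8 matching atoms.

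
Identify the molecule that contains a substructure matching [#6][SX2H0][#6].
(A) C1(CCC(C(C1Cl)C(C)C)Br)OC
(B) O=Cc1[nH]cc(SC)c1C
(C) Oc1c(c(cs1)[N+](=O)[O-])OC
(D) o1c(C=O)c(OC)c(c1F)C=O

B

[#6][SX2H0][#6] describes an aliphatic sulfur bridging two carbons with no H on the sulfur (a thioether).
(A) has a methoxy ether (-OCH3) but the bridging atom is O, not S.
(B) contains a methylthio ether (-SCH3), which satisfies every atom and bond constraint.
(C) has a methoxy ether (-OCH3) but the bridging atom is O, not S.
(D) has a methoxy ether (-OCH3) but the bridging atom is O, not S.
So the answer is (B).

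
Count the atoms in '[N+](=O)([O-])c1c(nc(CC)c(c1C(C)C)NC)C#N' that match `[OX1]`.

2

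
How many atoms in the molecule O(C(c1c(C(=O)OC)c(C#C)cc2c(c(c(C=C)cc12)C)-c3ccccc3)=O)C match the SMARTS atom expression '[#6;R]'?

16

Check the 29 heavy atoms by environment: 16× c (aromatic, in 6-ring) → match; 9× C (acyclic) → no; 4× O (acyclic) → no.
That gives 16 matching atoms.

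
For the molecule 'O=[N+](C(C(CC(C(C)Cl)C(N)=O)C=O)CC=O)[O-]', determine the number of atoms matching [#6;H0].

The query [#6;H0] means: any carbon with no attached hydrogen.
Check the 18 heavy atoms by environment: 1× C (H3) → no; 6× C (H1) → no; 2× C (H2) → no; 1× Cl (H0) → no; 1× N (charge +1, H0) → no; 1× O (charge -1, H0) → no; 4× O (H0) → no; 1× C (H0) → match; 1× N (H2) → no.
That gives 1 matching atom.

1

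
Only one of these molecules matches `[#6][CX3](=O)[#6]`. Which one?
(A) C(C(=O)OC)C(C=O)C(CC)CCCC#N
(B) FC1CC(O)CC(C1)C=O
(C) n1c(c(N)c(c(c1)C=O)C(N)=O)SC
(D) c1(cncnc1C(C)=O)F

D

[#6][CX3](=O)[#6] describes a carbonyl carbon (no H) flanked by two carbons (a ketone).
(A) has an aldehyde (-CHO) but the carbonyl carbon has H1, so it is not flanked by two carbons.
(B) has an aldehyde (-CHO) but the carbonyl carbon has H1, so it is not flanked by two carbons.
(C) has an aldehyde (-CHO) but the carbonyl carbon has H1, so it is not flanked by two carbons.
(D) contains an acetyl/ketone group (-C(=O)CH3), which satisfies every atom and bond constraint.
So the answer is (D).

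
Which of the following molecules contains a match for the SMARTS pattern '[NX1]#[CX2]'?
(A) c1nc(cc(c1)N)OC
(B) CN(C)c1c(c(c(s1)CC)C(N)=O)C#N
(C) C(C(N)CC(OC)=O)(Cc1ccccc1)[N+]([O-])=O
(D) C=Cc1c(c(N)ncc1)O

B

[NX1]#[CX2] describes a nitrogen triple-bonded to a two-connected carbon (a nitrile).
(A) has a primary amino group (-NH2) but the nitrogen is NX3 (three connections), not NX1 triple-bonded.
(B) contains a nitrile (-C#N), which satisfies every atom and bond constraint.
(C) has a primary amino group (-NH2) but the nitrogen is NX3 (three connections), not NX1 triple-bonded.
(D) has a primary amino group (-NH2) but the nitrogen is NX3 (three connections), not NX1 triple-bonded.
So the answer is (B).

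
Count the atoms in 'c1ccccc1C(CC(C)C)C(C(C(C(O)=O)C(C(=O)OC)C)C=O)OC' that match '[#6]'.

21

Check the 27 heavy atoms by environment: 15× C → match; 6× c (aromatic) → match; 6× O → no.
Summing the matching environments: 15 + 6 = 21 matching atoms.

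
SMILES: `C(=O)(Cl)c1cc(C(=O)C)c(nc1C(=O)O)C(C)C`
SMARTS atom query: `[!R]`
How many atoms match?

12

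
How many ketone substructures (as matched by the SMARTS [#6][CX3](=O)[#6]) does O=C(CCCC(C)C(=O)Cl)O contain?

0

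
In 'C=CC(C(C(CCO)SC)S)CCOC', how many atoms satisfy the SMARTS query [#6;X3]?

The query [#6;X3] means: any carbon (aromatic or not) with three total connections.
Check the 15 heavy atoms by environment: 9× C (X4) → no; 2× C (X3) → match; 2× O (X2) → no; 2× S (X2) → no.
That gives 2 matching atoms.

2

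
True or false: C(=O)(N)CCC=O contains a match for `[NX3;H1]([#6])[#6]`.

False

The pattern [NX3;H1]([#6])[#6] describes a trivalent nitrogen with one H, bonded to two carbons — a secondary amine.
The closest candidate here is a primary amide (-C(=O)NH2), but the -C(=O)NH2 nitrogen has H2, not H1. No other fragment satisfies the full query, so there is no match.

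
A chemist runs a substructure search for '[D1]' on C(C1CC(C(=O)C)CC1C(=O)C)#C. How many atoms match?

5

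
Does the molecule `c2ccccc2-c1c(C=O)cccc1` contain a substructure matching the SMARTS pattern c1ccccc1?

Yes

The pattern c1ccccc1 describes six aromatic carbons in a ring — a benzene ring.
The molecule carries a phenyl ring, whose atoms satisfy every constraint of the query, so the pattern matches.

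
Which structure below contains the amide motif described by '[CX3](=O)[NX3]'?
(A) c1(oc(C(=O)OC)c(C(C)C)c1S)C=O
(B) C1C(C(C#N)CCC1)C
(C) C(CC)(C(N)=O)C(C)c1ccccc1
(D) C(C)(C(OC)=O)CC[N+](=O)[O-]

[CX3](=O)[NX3] describes a carbonyl carbon bonded to a trivalent nitrogen (an amide).
(A) has a methyl-ester group (-C(=O)OCH3) but the carbonyl is bonded to O, not to an NX3 nitrogen.
(B) has a nitrile (-C#N) but the nitrile N is NX1 (triple-bonded), not NX3.
(C) contains a primary amide (-C(=O)NH2), which satisfies every atom and bond constraint.
(D) has a methyl-ester group (-C(=O)OCH3) but the carbonyl is bonded to O, not to an NX3 nitrogen.
So the answer is (C).

C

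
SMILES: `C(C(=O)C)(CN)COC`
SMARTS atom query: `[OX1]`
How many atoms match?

1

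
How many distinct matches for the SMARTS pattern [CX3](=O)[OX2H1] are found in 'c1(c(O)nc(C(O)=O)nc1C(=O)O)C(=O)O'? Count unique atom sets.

3

[CX3](=O)[OX2H1] is the SMARTS for a carboxylic acid: an sp2 carbon double-bonded to O and single-bonded to an -OH oxygen.
The molecule carries 3 separate instances of a carboxylic acid group (-C(=O)OH) meeting every constraint; each maps to a distinct set of atoms, giving 3 matches.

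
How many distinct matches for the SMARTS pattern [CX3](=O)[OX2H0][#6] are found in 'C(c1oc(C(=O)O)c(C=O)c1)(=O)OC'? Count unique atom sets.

1

[CX3](=O)[OX2H0][#6] is the SMARTS for an ester: a carbonyl carbon bonded to an oxygen that is itself bonded to carbon (no H on that O).
Exactly one fragment in the molecule meets all constraints, giving 1 match.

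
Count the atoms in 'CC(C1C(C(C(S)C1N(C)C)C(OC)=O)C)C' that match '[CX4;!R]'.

Check the 17 heavy atoms by environment: 5× C (X4, in 5-ring) → no; 7× C (X4, acyclic) → match; 1× N (X3, acyclic) → no; 1× C (X3, acyclic) → no; 1× O (X1, acyclic) → no; 1× O (X2, acyclic) → no; 1× S (X2, acyclic) → no.
That gives 7 matching atoms.

7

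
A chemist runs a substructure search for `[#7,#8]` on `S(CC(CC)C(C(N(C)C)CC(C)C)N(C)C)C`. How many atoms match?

2

The query [#7,#8] means: nitrogen or oxygen (comma = OR).
Check the 18 heavy atoms by environment: 15× C → no; 2× N → match; 1× S → no.
That gives 2 matching atoms.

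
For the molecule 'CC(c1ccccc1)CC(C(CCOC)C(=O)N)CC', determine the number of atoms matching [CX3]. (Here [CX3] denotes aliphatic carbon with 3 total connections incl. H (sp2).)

The query [CX3] means: C with X3: aliphatic carbon with exactly 3 total connections.
Check the 20 heavy atoms by environment: 10× C (X4) → no; 1× O (X2) → no; 6× c (aromatic, X3) → no; 1× C (X3) → match; 1× O (X1) → no; 1× N (X3) → no.
That gives 1 matching atom.

1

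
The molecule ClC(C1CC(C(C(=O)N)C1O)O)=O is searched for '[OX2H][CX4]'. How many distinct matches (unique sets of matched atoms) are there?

2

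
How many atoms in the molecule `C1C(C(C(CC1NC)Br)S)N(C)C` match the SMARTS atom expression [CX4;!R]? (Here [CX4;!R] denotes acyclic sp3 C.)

3

Check the 13 heavy atoms by environment: 6× C (X4, in 6-ring) → no; 2× N (X3, acyclic) → no; 3× C (X4, acyclic) → match; 1× S (X2, acyclic) → no; 1× Br (X1, acyclic) → no.
That gives 3 matching atoms.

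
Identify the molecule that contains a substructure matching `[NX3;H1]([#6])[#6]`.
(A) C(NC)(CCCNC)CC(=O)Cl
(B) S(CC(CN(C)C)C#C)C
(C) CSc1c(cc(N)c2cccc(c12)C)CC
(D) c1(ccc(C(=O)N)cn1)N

A

[NX3;H1]([#6])[#6] describes a trivalent nitrogen with one H, bonded to two carbons (a secondary amine).
(A) contains an N-methylamino group (-NHCH3), which satisfies every atom and bond constraint.
(B) has a dimethylamino group (-N(CH3)2) but the nitrogen has H0, not H1.
(C) has a primary amino group (-NH2) but the nitrogen has H2 and only one carbon neighbour.
(D) has a primary amide (-C(=O)NH2) but the -C(=O)NH2 nitrogen has H2, not H1.
So the answer is (A).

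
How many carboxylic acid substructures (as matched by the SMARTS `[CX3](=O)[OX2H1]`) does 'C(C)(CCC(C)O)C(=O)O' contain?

[CX3](=O)[OX2H1] is the SMARTS for a carboxylic acid: an sp2 carbon double-bonded to O and single-bonded to an -OH oxygen.
Exactly one fragment in the molecule meets all constraints, giving 1 match.

1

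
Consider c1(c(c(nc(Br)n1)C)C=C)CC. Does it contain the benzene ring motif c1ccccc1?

No

The pattern c1ccccc1 describes six aromatic carbons in a ring — a benzene ring.
The closest candidate here is a methyl group (-CH3), but no six-membered all-carbon aromatic ring is present. No other fragment satisfies the full query, so there is no match.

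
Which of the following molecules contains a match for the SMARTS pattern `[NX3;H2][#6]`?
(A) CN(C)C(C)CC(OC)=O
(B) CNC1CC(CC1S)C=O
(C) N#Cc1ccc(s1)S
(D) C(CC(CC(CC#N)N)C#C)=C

D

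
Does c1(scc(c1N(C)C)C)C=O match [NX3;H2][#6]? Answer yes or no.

The pattern [NX3;H2][#6] describes a trivalent nitrogen with two H attached to carbon — a primary amine.
The closest candidate here is a dimethylamino group (-N(CH3)2), but the nitrogen has H0, not H2. No other fragment satisfies the full query, so there is no match.

No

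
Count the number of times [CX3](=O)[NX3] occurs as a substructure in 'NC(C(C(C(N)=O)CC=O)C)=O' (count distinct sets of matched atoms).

2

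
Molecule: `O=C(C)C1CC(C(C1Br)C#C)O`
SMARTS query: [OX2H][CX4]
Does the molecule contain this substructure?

Yes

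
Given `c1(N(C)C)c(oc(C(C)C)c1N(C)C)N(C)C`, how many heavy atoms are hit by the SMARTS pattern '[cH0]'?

4

Check the 17 heavy atoms by environment: 1× o (aromatic, H0) → no; 4× c (aromatic, H0) → match; 3× N (H0) → no; 8× C (H3) → no; 1× C (H1) → no.
That gives 4 matching atoms.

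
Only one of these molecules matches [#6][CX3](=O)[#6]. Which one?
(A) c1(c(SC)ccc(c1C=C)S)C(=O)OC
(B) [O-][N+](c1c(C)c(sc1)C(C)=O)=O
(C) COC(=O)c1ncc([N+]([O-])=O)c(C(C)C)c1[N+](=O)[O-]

B

[#6][CX3](=O)[#6] describes a carbonyl carbon (no H) flanked by two carbons (a ketone).
(A) has a methyl-ester group (-C(=O)OCH3) but one neighbour of the carbonyl carbon is O, not C.
(B) contains an acetyl/ketone group (-C(=O)CH3), which satisfies every atom and bond constraint.
(C) has a methyl-ester group (-C(=O)OCH3) but one neighbour of the carbonyl carbon is O, not C.
So the answer is (B).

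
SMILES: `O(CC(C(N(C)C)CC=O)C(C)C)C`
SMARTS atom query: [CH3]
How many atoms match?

The query [CH3] means: aliphatic carbon with exactly three hydrogens.
Check the 14 heavy atoms by environment: 2× C (H2) → no; 4× C (H1) → no; 2× O (H0) → no; 5× C (H3) → match; 1× N (H0) → no.
That gives 5 matching atoms.

5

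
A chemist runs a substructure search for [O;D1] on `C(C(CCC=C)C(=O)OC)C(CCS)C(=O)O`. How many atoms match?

The query [O;D1] means: aliphatic oxygen bonded to exactly one heavy atom.
Check the 17 heavy atoms by environment: 6× C (D2) → no; 4× C (D3) → no; 3× O (D1) → match; 1× O (D2) → no; 2× C (D1) → no; 1× S (D1) → no.
That gives 3 matching atoms.

3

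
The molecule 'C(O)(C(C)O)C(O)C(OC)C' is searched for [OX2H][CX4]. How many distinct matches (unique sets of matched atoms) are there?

[OX2H][CX4] is the SMARTS for an aliphatic alcohol: a hydroxyl oxygen bound to an sp3 (X4) carbon.
The molecule carries 3 separate instances of a hydroxyl group (-OH) meeting every constraint; each maps to a distinct set of atoms, giving 3 matches.

3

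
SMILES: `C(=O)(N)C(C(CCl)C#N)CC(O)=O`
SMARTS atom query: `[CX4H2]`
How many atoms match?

The query [CX4H2] means: sp3 carbon (X4) with exactly two hydrogens.
Check the 13 heavy atoms by environment: 2× C (H2, X4) → match; 2× C (H1, X4) → no; 2× C (H0, X3) → no; 2× O (H0, X1) → no; 1× N (H2, X3) → no; 1× O (H1, X2) → no; 1× C (H0, X2) → no; 1× N (H0, X1) → no; 1× Cl (H0, X1) → no.
That gives 2 matching atoms.

2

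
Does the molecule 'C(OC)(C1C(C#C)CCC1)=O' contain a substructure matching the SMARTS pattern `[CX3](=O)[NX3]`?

The pattern [CX3](=O)[NX3] describes a carbonyl carbon bonded to a trivalent nitrogen — an amide.
The closest candidate here is a methyl-ester group (-C(=O)OCH3), but the carbonyl is bonded to O, not to an NX3 nitrogen. No other fragment satisfies the full query, so there is no match.

No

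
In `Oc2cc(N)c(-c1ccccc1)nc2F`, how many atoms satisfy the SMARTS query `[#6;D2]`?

6

The query [#6;D2] means: any carbon bonded to exactly two heavy atoms.
Check the 15 heavy atoms by environment: 1× n (aromatic, D2) → no; 5× c (aromatic, D3) → no; 6× c (aromatic, D2) → match; 1× O (D1) → no; 1× N (D1) → no; 1× F (D1) → no.
That gives 6 matching atoms.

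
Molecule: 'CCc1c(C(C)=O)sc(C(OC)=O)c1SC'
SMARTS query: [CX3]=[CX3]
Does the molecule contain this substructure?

No

The pattern [CX3]=[CX3] describes a non-aromatic C=C double bond between two sp2 carbons — an alkene.
The closest candidate here is an ethyl group (-CH2CH3), but its C-C bond is a single bond between CX4 carbons, not CX3=CX3. No other fragment satisfies the full query, so there is no match.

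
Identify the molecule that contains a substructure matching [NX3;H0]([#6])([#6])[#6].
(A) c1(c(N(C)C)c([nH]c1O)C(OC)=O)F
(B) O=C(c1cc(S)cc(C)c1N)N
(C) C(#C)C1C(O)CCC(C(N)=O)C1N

[NX3;H0]([#6])([#6])[#6] describes a trivalent nitrogen with no H, bonded to three carbons (a tertiary amine).
(A) contains a dimethylamino group (-N(CH3)2), which satisfies every atom and bond constraint.
(B) has a primary amino group (-NH2) but the nitrogen has H2, not H0 with three carbons.
(C) has a primary amino group (-NH2) but the nitrogen has H2, not H0 with three carbons.
So the answer is (A).

A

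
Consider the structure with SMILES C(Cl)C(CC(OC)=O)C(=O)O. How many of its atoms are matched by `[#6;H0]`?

Check the 11 heavy atoms by environment: 2× C (H2) → no; 1× C (H1) → no; 2× C (H0) → match; 3× O (H0) → no; 1× O (H1) → no; 1× Cl (H0) → no; 1× C (H3) → no.
That gives 2 matching atoms.

2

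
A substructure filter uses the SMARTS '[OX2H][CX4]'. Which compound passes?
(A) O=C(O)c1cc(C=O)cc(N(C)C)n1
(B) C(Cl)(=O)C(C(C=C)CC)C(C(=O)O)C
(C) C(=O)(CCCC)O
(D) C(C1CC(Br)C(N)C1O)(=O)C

D

[OX2H][CX4] describes a hydroxyl oxygen bound to an sp3 (X4) carbon (an aliphatic alcohol).
(A) has a carboxylic acid group (-C(=O)OH) but the -OH is on a CX3 carbonyl carbon, not a CX4 carbon.
(B) has a carboxylic acid group (-C(=O)OH) but the -OH is on a CX3 carbonyl carbon, not a CX4 carbon.
(C) has a carboxylic acid group (-C(=O)OH) but the -OH is on a CX3 carbonyl carbon, not a CX4 carbon.
(D) contains a hydroxyl group (-OH), which satisfies every atom and bond constraint.
So the answer is (D).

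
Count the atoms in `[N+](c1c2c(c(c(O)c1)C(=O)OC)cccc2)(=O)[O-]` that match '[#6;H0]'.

6

The query [#6;H0] means: any carbon with no attached hydrogen.
Check the 18 heavy atoms by environment: 5× c (aromatic, H0) → match; 5× c (aromatic, H1) → no; 1× C (H0) → match; 3× O (H0) → no; 1× C (H3) → no; 1× O (H1) → no; 1× N (charge +1, H0) → no; 1× O (charge -1, H0) → no.
Summing the matching environments: 5 + 1 = 6 matching atoms.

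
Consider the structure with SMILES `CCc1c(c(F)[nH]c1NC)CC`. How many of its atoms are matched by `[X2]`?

0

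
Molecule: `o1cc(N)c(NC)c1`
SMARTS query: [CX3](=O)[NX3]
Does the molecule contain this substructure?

No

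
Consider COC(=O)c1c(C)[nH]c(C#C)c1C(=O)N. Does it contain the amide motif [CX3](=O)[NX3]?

The pattern [CX3](=O)[NX3] describes a carbonyl carbon bonded to a trivalent nitrogen — an amide.
The molecule carries a primary amide (-C(=O)NH2), whose atoms satisfy every constraint of the query, so the pattern matches.

Yes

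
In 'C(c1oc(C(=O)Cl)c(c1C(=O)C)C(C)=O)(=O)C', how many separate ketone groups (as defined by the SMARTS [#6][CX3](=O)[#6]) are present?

[#6][CX3](=O)[#6] is the SMARTS for a ketone: a carbonyl carbon (no H) flanked by two carbons.
The molecule carries 3 separate instances of an acetyl/ketone group (-C(=O)CH3) meeting every constraint; each maps to a distinct set of atoms, giving 3 matches.

3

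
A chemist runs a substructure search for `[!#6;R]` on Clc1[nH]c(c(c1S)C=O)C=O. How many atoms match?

The query [!#6;R] means: non-carbon atom that is part of a ring.
Check the 11 heavy atoms by environment: 1× n (aromatic, in 5-ring) → match; 4× c (aromatic, in 5-ring) → no; 2× C (acyclic) → no; 2× O (acyclic) → no; 1× S (acyclic) → no; 1× Cl (acyclic) → no.
That gives 1 matching atom.

1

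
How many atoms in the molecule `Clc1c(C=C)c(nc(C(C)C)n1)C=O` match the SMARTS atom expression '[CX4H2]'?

0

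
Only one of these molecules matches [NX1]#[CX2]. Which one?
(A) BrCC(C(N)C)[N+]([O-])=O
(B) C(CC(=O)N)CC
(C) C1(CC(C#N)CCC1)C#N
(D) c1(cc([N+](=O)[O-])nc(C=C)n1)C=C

C

[NX1]#[CX2] describes a nitrogen triple-bonded to a two-connected carbon (a nitrile).
(A) has a primary amino group (-NH2) but the nitrogen is NX3 (three connections), not NX1 triple-bonded.
(B) has a primary amide (-C(=O)NH2) but the nitrogen is NX3, not NX1.
(C) contains a nitrile (-C#N), which satisfies every atom and bond constraint.
(D) has a nitro group (-[N+](=O)[O-]) but there is no C#N triple bond.
So the answer is (C).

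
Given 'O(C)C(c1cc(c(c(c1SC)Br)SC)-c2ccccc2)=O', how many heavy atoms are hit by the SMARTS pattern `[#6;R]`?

12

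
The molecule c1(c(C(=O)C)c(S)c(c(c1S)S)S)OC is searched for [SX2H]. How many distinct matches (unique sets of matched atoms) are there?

4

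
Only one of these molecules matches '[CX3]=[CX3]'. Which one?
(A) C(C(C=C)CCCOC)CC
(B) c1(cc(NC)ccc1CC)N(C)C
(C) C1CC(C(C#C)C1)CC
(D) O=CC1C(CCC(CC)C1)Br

[CX3]=[CX3] describes a non-aromatic C=C double bond between two sp2 carbons (an alkene).
(A) contains a vinyl group (-CH=CH2), which satisfies every atom and bond constraint.
(B) has an ethyl group (-CH2CH3) but its C-C bond is a single bond between CX4 carbons, not CX3=CX3.
(C) has an ethynyl group (-C#CH) but the C-C bond is a triple bond, not a double bond.
(D) has an ethyl group (-CH2CH3) but its C-C bond is a single bond between CX4 carbons, not CX3=CX3.
So the answer is (A).

A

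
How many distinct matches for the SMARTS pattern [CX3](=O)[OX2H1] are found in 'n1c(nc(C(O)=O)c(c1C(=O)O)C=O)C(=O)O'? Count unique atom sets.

[CX3](=O)[OX2H1] is the SMARTS for a carboxylic acid: an sp2 carbon double-bonded to O and single-bonded to an -OH oxygen.
The molecule carries 3 separate instances of a carboxylic acid group (-C(=O)OH) meeting every constraint; each maps to a distinct set of atoms, giving 3 matches.

3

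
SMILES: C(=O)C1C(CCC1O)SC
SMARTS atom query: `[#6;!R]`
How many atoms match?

2

The query [#6;!R] means: carbon not in any ring.
Check the 10 heavy atoms by environment: 5× C (in 5-ring) → no; 1× S (acyclic) → no; 2× C (acyclic) → match; 2× O (acyclic) → no.
That gives 2 matching atoms.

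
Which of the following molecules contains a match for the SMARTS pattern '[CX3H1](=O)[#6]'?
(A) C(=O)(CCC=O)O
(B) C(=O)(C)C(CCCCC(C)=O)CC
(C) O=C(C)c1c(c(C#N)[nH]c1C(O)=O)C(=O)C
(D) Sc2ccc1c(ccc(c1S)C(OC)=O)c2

A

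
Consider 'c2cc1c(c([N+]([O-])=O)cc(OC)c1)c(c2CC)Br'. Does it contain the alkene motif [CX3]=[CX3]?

The pattern [CX3]=[CX3] describes a non-aromatic C=C double bond between two sp2 carbons — an alkene.
The closest candidate here is an ethyl group (-CH2CH3), but its C-C bond is a single bond between CX4 carbons, not CX3=CX3. No other fragment satisfies the full query, so there is no match.

No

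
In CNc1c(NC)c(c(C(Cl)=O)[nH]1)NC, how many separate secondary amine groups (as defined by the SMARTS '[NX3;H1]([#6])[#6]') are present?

[NX3;H1]([#6])[#6] is the SMARTS for a secondary amine: a trivalent nitrogen with one H, bonded to two carbons.
The molecule carries 3 separate instances of an N-methylamino group (-NHCH3) meeting every constraint; each maps to a distinct set of atoms, giving 3 matches.

3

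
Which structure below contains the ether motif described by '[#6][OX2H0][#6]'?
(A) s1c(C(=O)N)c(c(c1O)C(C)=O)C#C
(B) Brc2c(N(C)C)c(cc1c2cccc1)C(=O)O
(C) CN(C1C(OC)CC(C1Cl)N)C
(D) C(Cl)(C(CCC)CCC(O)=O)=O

[#6][OX2H0][#6] describes an aliphatic oxygen bridging two carbons with no H on the oxygen (an ether).
(A) has a hydroxyl group (-OH) but the oxygen has H1, not H0 bridging two carbons.
(B) has a carboxylic acid group (-C(=O)OH) but the -OH oxygen has H1; the =O is OX1, not OX2.
(C) contains a methoxy ether (-OCH3), which satisfies every atom and bond constraint.
(D) has a carboxylic acid group (-C(=O)OH) but the -OH oxygen has H1; the =O is OX1, not OX2.
So the answer is (C).

C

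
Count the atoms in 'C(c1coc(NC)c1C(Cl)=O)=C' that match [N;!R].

Check the 12 heavy atoms by environment: 1× o (aromatic, in 5-ring) → no; 4× c (aromatic, in 5-ring) → no; 4× C (acyclic) → no; 1× O (acyclic) → no; 1× Cl (acyclic) → no; 1× N (acyclic) → match.
That gives 1 matching atom.

1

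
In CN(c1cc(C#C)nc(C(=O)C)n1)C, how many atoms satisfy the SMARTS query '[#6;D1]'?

Check the 14 heavy atoms by environment: 2× n (aromatic, D2) → no; 3× c (aromatic, D3) → no; 1× c (aromatic, D2) → no; 1× N (D3) → no; 4× C (D1) → match; 1× C (D2) → no; 1× C (D3) → no; 1× O (D1) → no.
That gives 4 matching atoms.

4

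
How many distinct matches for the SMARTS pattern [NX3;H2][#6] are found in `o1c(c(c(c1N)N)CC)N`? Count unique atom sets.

3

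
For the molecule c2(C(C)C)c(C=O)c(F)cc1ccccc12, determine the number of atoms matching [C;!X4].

Check the 16 heavy atoms by environment: 10× c (aromatic, X3) → no; 3× C (X4) → no; 1× F (X1) → no; 1× C (X3) → match; 1× O (X1) → no.
That gives 1 matching atom.

1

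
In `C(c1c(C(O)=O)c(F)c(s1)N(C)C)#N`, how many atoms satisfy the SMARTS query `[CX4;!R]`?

2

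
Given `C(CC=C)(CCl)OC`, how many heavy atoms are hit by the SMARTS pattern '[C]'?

Check the 8 heavy atoms by environment: 6× C → match; 1× O → no; 1× Cl → no.
That gives 6 matching atoms.

6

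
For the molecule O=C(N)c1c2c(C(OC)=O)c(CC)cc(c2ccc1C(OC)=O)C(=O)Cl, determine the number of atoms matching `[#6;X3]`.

14

The query [#6;X3] means: any carbon (aromatic or not) with three total connections.
Check the 26 heavy atoms by environment: 10× c (aromatic, X3) → match; 4× C (X4) → no; 4× C (X3) → match; 4× O (X1) → no; 1× Cl (X1) → no; 2× O (X2) → no; 1× N (X3) → no.
Summing the matching environments: 10 + 4 = 14 matching atoms.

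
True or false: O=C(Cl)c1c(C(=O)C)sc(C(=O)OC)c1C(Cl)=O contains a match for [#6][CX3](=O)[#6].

True

The pattern [#6][CX3](=O)[#6] describes a carbonyl carbon (no H) flanked by two carbons — a ketone.
The molecule carries an acetyl/ketone group (-C(=O)CH3), whose atoms satisfy every constraint of the query, so the pattern matches.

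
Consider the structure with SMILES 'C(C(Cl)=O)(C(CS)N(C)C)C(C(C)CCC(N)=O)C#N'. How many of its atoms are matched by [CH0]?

3

The query [CH0] means: aliphatic carbon with no attached hydrogen.
Check the 20 heavy atoms by environment: 3× C (H2) → no; 4× C (H1) → no; 2× N (H0) → no; 3× C (H3) → no; 3× C (H0) → match; 2× O (H0) → no; 1× Cl (H0) → no; 1× N (H2) → no; 1× S (H1) → no.
That gives 3 matching atoms.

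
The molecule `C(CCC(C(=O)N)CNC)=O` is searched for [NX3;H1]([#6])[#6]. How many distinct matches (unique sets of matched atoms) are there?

1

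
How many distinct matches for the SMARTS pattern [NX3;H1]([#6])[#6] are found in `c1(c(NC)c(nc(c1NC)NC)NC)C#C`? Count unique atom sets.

4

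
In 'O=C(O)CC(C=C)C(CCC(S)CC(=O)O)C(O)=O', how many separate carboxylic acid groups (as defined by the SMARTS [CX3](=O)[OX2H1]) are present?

[CX3](=O)[OX2H1] is the SMARTS for a carboxylic acid: an sp2 carbon double-bonded to O and single-bonded to an -OH oxygen.
The molecule carries 3 separate instances of a carboxylic acid group (-C(=O)OH) meeting every constraint; each maps to a distinct set of atoms, giving 3 matches.

3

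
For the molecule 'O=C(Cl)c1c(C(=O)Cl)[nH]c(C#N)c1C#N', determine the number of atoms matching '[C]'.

4

The query [C] means: uppercase C matches aliphatic (non-aromatic) carbon only.
Check the 15 heavy atoms by environment: 1× n (aromatic) → no; 4× c (aromatic) → no; 4× C → match; 2× O → no; 2× Cl → no; 2× N → no.
That gives 4 matching atoms.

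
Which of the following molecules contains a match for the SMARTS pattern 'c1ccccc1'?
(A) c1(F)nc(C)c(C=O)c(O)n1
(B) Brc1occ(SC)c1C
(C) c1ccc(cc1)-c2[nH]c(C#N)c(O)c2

c1ccccc1 describes six aromatic carbons in a ring (a benzene ring).
(A) has a methyl group (-CH3) but no six-membered all-carbon aromatic ring is present.
(B) has a methyl group (-CH3) but no six-membered all-carbon aromatic ring is present.
(C) contains a phenyl ring, which satisfies every atom and bond constraint.
So the answer is (C).

C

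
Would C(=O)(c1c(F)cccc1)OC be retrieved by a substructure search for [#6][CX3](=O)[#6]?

No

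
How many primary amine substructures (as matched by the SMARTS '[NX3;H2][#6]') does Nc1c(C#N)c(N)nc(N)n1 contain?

[NX3;H2][#6] is the SMARTS for a primary amine: a trivalent nitrogen with two H attached to carbon.
The molecule carries 3 separate instances of a primary amino group (-NH2) meeting every constraint; each maps to a distinct set of atoms, giving 3 matches.

3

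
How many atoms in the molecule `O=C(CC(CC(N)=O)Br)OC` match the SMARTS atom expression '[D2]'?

3

The query [D2] means: atom with exactly two heavy-atom neighbours.
Check the 11 heavy atoms by environment: 2× C (D2) → match; 3× C (D3) → no; 2× O (D1) → no; 1× N (D1) → no; 1× O (D2) → match; 1× C (D1) → no; 1× Br (D1) → no.
Summing the matching environments: 2 + 1 = 3 matching atoms.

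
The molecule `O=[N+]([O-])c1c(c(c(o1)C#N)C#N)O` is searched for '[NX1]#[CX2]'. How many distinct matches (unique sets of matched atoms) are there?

2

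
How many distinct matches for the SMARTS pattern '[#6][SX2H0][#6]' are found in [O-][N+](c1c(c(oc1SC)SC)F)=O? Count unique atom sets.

2

[#6][SX2H0][#6] is the SMARTS for a thioether: an aliphatic sulfur bridging two carbons with no H on the sulfur.
The molecule carries 2 separate instances of a methylthio ether (-SCH3) meeting every constraint; each maps to a distinct set of atoms, giving 2 matches.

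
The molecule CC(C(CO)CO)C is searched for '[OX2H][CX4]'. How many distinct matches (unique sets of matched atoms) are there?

[OX2H][CX4] is the SMARTS for an aliphatic alcohol: a hydroxyl oxygen bound to an sp3 (X4) carbon.
The molecule carries 2 separate instances of a hydroxyl group (-OH) meeting every constraint; each maps to a distinct set of atoms, giving 2 matches.

2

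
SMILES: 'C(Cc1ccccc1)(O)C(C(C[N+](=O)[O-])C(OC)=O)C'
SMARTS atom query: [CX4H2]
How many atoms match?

2

The query [CX4H2] means: sp3 carbon (X4) with exactly two hydrogens.
Check the 20 heavy atoms by environment: 2× C (H2, X4) → match; 3× C (H1, X4) → no; 2× C (H3, X4) → no; 1× N (charge +1, H0, X3) → no; 1× O (charge -1, H0, X1) → no; 2× O (H0, X1) → no; 1× c (aromatic, H0, X3) → no; 5× c (aromatic, H1, X3) → no; 1× C (H0, X3) → no; 1× O (H0, X2) → no; 1× O (H1, X2) → no.
That gives 2 matching atoms.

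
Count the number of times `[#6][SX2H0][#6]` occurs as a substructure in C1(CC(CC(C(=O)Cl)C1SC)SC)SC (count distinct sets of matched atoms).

[#6][SX2H0][#6] is the SMARTS for a thioether: an aliphatic sulfur bridging two carbons with no H on the sulfur.
The molecule carries 3 separate instances of a methylthio ether (-SCH3) meeting every constraint; each maps to a distinct set of atoms, giving 3 matches.

3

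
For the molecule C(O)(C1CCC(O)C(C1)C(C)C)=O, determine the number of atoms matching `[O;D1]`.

3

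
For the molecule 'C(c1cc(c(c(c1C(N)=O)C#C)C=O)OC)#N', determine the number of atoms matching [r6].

6

The query [r6] means: r6 matches atoms in a six-membered ring.
Check the 17 heavy atoms by environment: 6× c (aromatic, in 6-ring) → match; 3× O (acyclic) → no; 6× C (acyclic) → no; 2× N (acyclic) → no.
That gives 6 matching atoms.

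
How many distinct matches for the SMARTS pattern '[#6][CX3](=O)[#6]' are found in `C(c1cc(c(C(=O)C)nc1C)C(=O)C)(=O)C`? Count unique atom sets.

3

[#6][CX3](=O)[#6] is the SMARTS for a ketone: a carbonyl carbon (no H) flanked by two carbons.
The molecule carries 3 separate instances of an acetyl/ketone group (-C(=O)CH3) meeting every constraint; each maps to a distinct set of atoms, giving 3 matches.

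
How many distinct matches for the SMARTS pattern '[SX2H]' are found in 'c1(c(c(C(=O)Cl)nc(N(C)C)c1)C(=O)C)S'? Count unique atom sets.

1

[SX2H] is the SMARTS for a thiol: an aliphatic sulfur with two connections, one being H.
Exactly one fragment in the molecule meets all constraints, giving 1 match.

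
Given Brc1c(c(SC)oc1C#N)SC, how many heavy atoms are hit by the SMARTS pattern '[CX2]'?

1

Check the 12 heavy atoms by environment: 1× o (aromatic, X2) → no; 4× c (aromatic, X3) → no; 1× Br (X1) → no; 2× S (X2) → no; 2× C (X4) → no; 1× C (X2) → match; 1× N (X1) → no.
That gives 1 matching atom.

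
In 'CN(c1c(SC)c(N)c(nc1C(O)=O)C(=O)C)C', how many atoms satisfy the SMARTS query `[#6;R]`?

The query [#6;R] means: carbon that is part of a ring.
Check the 18 heavy atoms by environment: 1× n (aromatic, in 6-ring) → no; 5× c (aromatic, in 6-ring) → match; 6× C (acyclic) → no; 3× O (acyclic) → no; 2× N (acyclic) → no; 1× S (acyclic) → no.
That gives 5 matching atoms.

5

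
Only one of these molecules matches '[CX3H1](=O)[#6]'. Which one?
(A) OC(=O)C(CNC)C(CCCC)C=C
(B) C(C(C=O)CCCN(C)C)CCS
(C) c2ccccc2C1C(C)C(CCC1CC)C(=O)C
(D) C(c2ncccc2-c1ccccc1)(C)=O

B

[CX3H1](=O)[#6] describes an sp2 carbon with one H, double-bonded to O and single-bonded to carbon (an aldehyde).
(A) has a carboxylic acid group (-C(=O)OH) but the carbonyl carbon has H0 and is bonded to O, not H1.
(B) contains an aldehyde (-CHO), which satisfies every atom and bond constraint.
(C) has an acetyl/ketone group (-C(=O)CH3) but the carbonyl carbon has H0 (two carbon neighbours), not H1.
(D) has an acetyl/ketone group (-C(=O)CH3) but the carbonyl carbon has H0 (two carbon neighbours), not H1.
So the answer is (B).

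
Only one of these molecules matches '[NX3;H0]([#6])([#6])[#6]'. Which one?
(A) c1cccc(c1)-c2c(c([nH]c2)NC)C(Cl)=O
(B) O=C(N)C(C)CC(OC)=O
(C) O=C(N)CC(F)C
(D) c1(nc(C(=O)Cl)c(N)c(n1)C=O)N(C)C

D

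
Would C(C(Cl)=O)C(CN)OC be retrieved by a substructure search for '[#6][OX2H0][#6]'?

The pattern [#6][OX2H0][#6] describes an aliphatic oxygen bridging two carbons with no H on the oxygen — an ether.
The molecule carries a methoxy ether (-OCH3), whose atoms satisfy every constraint of the query, so the pattern matches.

Yes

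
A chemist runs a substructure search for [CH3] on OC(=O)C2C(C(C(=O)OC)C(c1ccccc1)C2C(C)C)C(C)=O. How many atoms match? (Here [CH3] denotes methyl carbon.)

4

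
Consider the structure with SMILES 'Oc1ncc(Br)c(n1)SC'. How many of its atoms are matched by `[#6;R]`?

The query [#6;R] means: carbon that is part of a ring.
Check the 10 heavy atoms by environment: 2× n (aromatic, in 6-ring) → no; 4× c (aromatic, in 6-ring) → match; 1× S (acyclic) → no; 1× C (acyclic) → no; 1× Br (acyclic) → no; 1× O (acyclic) → no.
That gives 4 matching atoms.

4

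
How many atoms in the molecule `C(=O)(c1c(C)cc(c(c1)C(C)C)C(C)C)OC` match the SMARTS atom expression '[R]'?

The query [R] means: R matches any atom that is part of a ring.
Check the 17 heavy atoms by environment: 6× c (aromatic, in 6-ring) → match; 9× C (acyclic) → no; 2× O (acyclic) → no.
That gives 6 matching atoms.

6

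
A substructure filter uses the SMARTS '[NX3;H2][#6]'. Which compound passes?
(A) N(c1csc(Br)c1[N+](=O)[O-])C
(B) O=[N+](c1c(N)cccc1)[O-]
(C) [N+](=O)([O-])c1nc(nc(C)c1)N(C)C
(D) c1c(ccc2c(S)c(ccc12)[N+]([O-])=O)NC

[NX3;H2][#6] describes a trivalent nitrogen with two H attached to carbon (a primary amine).
(A) has a nitro group (-[N+](=O)[O-]) but the nitrogen is [N+] with no H, not NX3H2.
(B) contains a primary amino group (-NH2), which satisfies every atom and bond constraint.
(C) has a dimethylamino group (-N(CH3)2) but the nitrogen has H0, not H2.
(D) has an N-methylamino group (-NHCH3) but the nitrogen bears two carbons and only one H (H1), not H2.
So the answer is (B).

B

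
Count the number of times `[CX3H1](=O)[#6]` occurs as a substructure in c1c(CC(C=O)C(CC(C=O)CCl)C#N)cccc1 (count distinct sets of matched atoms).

2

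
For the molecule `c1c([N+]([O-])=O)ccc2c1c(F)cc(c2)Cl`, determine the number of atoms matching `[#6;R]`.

Check the 15 heavy atoms by environment: 10× c (aromatic, in 6-ring) → match; 1× F (acyclic) → no; 1× Cl (acyclic) → no; 1× N (charge +1, acyclic) → no; 1× O (charge -1, acyclic) → no; 1× O (acyclic) → no.
That gives 10 matching atoms.

10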